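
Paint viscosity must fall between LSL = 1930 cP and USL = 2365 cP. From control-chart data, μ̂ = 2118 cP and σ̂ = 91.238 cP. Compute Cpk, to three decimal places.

Cpu = (USL − μ̂) / (3σ̂) = (2365 − 2118) / (3 × 91.238) = 0.9024; Cpl = (μ̂ − LSL) / (3σ̂) = (2118 − 1930) / (3 × 91.238) = 0.6868; Cpk = min(Cpu, Cpl) = 0.6868

0.687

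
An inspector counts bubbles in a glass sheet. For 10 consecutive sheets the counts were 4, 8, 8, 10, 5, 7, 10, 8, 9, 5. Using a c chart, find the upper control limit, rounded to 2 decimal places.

15.56

c̄ = (4 + 8 + 8 + 10 + 5 + 7 + 10 + 8 + 9 + 5) / 10 = 74 / 10 = 7.4000
UCL = c̄ + 3√c̄ = 7.4000 + 3 × √7.4000 = 7.4000 + 3 × 2.7203 = 15.5609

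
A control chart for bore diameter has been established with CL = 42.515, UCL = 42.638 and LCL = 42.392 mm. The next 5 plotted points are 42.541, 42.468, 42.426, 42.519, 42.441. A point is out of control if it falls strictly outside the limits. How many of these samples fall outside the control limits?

All 5 points lie within [42.392, 42.638].

0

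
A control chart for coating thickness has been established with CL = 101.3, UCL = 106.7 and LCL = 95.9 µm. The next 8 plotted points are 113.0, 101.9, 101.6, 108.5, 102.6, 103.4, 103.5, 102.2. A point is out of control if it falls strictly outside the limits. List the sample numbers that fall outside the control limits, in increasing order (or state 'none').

Compare each point to [95.9, 106.7]: sample 1 = 113.0 > UCL; sample 4 = 108.5 > UCL.

1, 4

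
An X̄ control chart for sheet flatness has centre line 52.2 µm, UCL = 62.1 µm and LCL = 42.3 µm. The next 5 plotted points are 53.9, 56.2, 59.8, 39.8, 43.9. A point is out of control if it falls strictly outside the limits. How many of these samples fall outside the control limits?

Compare each point to [42.3, 62.1]: sample 4 = 39.8 < LCL.

1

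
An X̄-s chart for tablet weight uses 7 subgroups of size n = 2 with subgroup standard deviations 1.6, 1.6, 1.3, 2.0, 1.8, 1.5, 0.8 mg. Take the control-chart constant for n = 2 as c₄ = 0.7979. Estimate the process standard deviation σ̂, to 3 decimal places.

s̄ = (1.6 + 1.6 + 1.3 + 2.0 + 1.8 + 1.5 + 0.8) / 7 = 1.5143
σ̂ = s̄ / c₄ = 1.5143 / 0.7979 = 1.8978

1.898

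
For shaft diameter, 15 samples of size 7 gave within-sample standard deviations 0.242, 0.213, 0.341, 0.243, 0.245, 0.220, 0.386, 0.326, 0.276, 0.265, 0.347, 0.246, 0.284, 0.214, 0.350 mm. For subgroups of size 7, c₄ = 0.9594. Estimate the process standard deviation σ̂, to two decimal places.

0.29

s̄ = (0.242 + 0.213 + 0.341 + 0.243 + 0.245 + 0.220 + 0.386 + 0.326 + 0.276 + 0.265 + 0.347 + 0.246 + 0.284 + 0.214 + 0.350) / 15 = 0.2799
σ̂ = s̄ / c₄ = 0.2799 / 0.9594 = 0.2917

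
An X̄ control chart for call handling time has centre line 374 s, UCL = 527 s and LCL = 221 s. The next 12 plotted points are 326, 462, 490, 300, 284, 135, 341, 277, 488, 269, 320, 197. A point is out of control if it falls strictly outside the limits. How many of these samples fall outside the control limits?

Compare each point to [221, 527]: sample 6 = 135 < LCL; sample 12 = 197 < LCL.

2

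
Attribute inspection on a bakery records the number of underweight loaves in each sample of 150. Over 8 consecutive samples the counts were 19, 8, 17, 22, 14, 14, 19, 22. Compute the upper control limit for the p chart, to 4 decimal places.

p̄ = Σdᵢ / (k·n) = 135 / (8 × 150) = 0.11250
UCL = p̄ + 3·√(p̄(1−p̄)/n) = 0.11250 + 3 × √(0.11250×0.88750/150) = 0.11250 + 3 × 0.02580 = 0.18990

0.1899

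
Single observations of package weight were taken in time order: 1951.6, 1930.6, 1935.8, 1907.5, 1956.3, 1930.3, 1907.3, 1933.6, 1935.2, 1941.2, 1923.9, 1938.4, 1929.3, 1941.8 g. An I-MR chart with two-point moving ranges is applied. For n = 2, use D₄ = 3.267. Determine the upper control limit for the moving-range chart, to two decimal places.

Moving ranges: 21.0, 5.2, 28.3, 48.8, 26.0, 23.0, 26.3, 1.6, 6.0, 17.3, 14.5, 9.1, 12.5; M̄R̄ = 239.6000 / 13 = 18.4308
UCL_MR = D₄·M̄R̄ = 3.267 × 18.4308 = 60.2133

60.21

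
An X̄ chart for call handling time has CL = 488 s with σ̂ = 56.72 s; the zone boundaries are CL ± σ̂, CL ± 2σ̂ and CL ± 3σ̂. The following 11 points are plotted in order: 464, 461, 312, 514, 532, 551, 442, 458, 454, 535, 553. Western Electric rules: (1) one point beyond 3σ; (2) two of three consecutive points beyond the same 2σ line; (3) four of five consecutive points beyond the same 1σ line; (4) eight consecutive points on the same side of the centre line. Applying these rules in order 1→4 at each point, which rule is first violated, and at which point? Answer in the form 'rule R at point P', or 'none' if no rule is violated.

Zone of each point (C = within 1σ̂, B = 1σ̂–2σ̂, A = 2σ̂–3σ̂, * = beyond 3σ̂; sign = side of CL): 1:-C, 2:-C, 3:-*, 4:+C, 5:+C, 6:+B, 7:-C, 8:-C, 9:-C, 10:+C, 11:+B
Rule 1 (one point beyond the 3σ limits) is satisfied at point 3.

rule 1 at point 3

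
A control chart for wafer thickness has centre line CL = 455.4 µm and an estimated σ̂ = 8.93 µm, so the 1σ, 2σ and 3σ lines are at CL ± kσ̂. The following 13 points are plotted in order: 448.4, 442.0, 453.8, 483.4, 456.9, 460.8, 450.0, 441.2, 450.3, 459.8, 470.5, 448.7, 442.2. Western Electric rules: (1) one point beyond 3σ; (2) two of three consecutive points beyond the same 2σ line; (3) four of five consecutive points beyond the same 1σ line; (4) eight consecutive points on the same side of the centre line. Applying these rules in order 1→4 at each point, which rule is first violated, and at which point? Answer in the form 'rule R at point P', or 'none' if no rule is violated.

Zone of each point (C = within 1σ̂, B = 1σ̂–2σ̂, A = 2σ̂–3σ̂, * = beyond 3σ̂; sign = side of CL): 1:-C, 2:-B, 3:-C, 4:+*, 5:+C, 6:+C, 7:-C, 8:-B, 9:-C, 10:+C, 11:+B, 12:-C, 13:-B
Rule 1 (one point beyond the 3σ limits) is satisfied at point 4.

rule 1 at point 4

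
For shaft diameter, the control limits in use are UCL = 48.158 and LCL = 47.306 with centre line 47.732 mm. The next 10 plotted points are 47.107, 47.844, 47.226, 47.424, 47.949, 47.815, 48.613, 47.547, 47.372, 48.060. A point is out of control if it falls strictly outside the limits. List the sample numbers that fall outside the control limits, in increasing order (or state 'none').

Compare each point to [47.306, 48.158]: sample 1 = 47.107 < LCL; sample 3 = 47.226 < LCL; sample 7 = 48.613 > UCL.

1, 3, 7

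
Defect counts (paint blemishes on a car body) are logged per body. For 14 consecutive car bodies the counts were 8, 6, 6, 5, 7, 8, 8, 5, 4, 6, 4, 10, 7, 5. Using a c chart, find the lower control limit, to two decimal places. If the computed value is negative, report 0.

c̄ = (8 + 6 + 6 + 5 + 7 + 8 + 8 + 5 + 4 + 6 + 4 + 10 + 7 + 5) / 14 = 89 / 14 = 6.3571
LCL = c̄ − 3√c̄ = 6.3571 − 3 × 2.5213 = -1.2069 → 0 (cannot be negative)

0.00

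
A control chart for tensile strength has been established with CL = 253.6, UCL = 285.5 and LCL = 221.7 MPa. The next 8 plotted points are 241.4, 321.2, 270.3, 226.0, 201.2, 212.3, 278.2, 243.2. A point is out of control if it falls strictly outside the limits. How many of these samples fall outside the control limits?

3

Compare each point to [221.7, 285.5]: sample 2 = 321.2 > UCL; sample 5 = 201.2 < LCL; sample 6 = 212.3 < LCL.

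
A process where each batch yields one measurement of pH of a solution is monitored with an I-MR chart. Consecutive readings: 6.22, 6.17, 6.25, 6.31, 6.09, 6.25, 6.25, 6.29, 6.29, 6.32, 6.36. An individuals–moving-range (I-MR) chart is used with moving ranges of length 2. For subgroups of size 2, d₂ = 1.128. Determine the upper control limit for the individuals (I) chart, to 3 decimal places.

X̄ = (6.22 + 6.17 + 6.25 + 6.31 + 6.09 + 6.25 + 6.25 + 6.29 + 6.29 + 6.32 + 6.36) / 11 = 6.2545
Moving ranges: 0.05, 0.08, 0.06, 0.22, 0.16, 0.00, 0.04, 0.00, 0.03, 0.04; M̄R̄ = 0.6800 / 10 = 0.0680
UCL = X̄ + 3·M̄R̄/d₂ = 6.2545 + 3 × 0.0680 / 1.128 = 6.4354

6.435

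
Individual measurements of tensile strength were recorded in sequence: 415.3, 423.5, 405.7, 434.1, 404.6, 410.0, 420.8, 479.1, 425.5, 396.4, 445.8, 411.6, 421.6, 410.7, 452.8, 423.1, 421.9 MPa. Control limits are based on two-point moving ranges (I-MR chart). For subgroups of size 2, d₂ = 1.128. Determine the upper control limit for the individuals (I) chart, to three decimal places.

X̄ = (415.3 + 423.5 + 405.7 + 434.1 + 404.6 + 410.0 + 420.8 + 479.1 + 425.5 + 396.4 + 445.8 + 411.6 + 421.6 + 410.7 + 452.8 + 423.1 + 421.9) / 17 = 423.6765
Moving ranges: 8.2, 17.8, 28.4, 29.5, 5.4, 10.8, 58.3, 53.6, 29.1, 49.4, 34.2, 10.0, 10.9, 42.1, 29.7, 1.2; M̄R̄ = 418.6000 / 16 = 26.1625
UCL = X̄ + 3·M̄R̄/d₂ = 423.6765 + 3 × 26.1625 / 1.128 = 493.2576

493.258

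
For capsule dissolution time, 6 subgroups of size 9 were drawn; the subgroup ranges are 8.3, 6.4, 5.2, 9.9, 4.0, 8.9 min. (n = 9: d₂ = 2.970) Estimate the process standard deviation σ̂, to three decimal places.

R̄ = (8.3 + 6.4 + 5.2 + 9.9 + 4.0 + 8.9) / 6 = 7.1167
σ̂ = R̄ / d₂ = 7.1167 / 2.970 = 2.3962

2.396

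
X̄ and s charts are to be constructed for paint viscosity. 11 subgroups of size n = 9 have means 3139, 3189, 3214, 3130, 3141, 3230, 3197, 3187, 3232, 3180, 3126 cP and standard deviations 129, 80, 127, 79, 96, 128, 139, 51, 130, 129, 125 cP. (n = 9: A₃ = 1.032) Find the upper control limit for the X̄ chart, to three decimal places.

3292.438

X̄̄ = (3139 + 3189 + 3214 + 3130 + 3141 + 3230 + 3197 + 3187 + 3232 + 3180 + 3126) / 11 = 3178.6364
s̄ = (129 + 80 + 127 + 79 + 96 + 128 + 139 + 51 + 130 + 129 + 125) / 11 = 110.2727
UCL = X̄̄ + A₃·s̄ = 3178.6364 + 1.032 × 110.2727 = 3292.4378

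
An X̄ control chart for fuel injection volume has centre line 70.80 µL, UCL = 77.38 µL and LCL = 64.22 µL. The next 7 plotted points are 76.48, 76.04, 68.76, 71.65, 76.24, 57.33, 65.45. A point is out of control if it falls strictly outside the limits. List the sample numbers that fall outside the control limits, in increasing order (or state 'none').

6

Compare each point to [64.22, 77.38]: sample 6 = 57.33 < LCL.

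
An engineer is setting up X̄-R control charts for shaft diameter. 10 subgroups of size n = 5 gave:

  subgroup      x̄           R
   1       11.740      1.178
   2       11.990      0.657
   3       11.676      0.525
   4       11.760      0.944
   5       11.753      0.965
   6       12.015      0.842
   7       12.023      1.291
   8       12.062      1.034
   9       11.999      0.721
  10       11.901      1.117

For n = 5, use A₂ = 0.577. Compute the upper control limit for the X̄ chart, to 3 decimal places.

X̄̄ = (11.740 + 11.990 + 11.676 + 11.760 + 11.753 + 12.015 + 12.023 + 12.062 + 11.999 + 11.901) / 10 = 118.9190 / 10 = 11.8919
R̄ = (1.178 + 0.657 + 0.525 + 0.944 + 0.965 + 0.842 + 1.291 + 1.034 + 0.721 + 1.117) / 10 = 9.2740 / 10 = 0.9274
UCL = X̄̄ + A₂·R̄ = 11.8919 + 0.577 × 0.9274 = 12.4270

12.427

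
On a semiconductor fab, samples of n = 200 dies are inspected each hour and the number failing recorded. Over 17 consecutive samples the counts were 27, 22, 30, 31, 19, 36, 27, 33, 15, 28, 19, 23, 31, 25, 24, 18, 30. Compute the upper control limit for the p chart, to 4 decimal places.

0.1999

p̄ = Σdᵢ / (k·n) = 438 / (17 × 200) = 0.12882
UCL = p̄ + 3·√(p̄(1−p̄)/n) = 0.12882 + 3 × √(0.12882×0.87118/200) = 0.12882 + 3 × 0.02369 = 0.19989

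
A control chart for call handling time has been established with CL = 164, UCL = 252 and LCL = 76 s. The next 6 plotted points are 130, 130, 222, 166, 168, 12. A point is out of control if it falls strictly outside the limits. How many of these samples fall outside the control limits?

Compare each point to [76, 252]: sample 6 = 12 < LCL.

1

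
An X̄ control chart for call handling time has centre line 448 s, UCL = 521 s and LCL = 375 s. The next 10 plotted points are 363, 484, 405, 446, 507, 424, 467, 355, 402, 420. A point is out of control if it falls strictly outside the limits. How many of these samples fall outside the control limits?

2

Compare each point to [375, 521]: sample 1 = 363 < LCL; sample 8 = 355 < LCL.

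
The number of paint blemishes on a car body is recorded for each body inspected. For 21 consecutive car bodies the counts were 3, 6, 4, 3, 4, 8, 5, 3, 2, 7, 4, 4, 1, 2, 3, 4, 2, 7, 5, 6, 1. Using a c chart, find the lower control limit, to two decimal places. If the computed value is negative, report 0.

0.00

c̄ = (3 + 6 + 4 + 3 + 4 + 8 + 5 + 3 + 2 + 7 + 4 + 4 + 1 + 2 + 3 + 4 + 2 + 7 + 5 + 6 + 1) / 21 = 84 / 21 = 4.0000
LCL = c̄ − 3√c̄ = 4.0000 − 3 × 2.0000 = -2.0000 → 0 (cannot be negative)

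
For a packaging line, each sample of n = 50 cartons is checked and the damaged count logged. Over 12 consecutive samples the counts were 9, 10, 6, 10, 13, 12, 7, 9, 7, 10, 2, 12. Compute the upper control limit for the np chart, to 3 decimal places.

17.037

p̄ = Σdᵢ / (k·n) = 107 / (12 × 50) = 0.17833
UCL = np̄ + 3·√(np̄(1−p̄)) = 8.9167 + 3 × √(8.9167×0.82167) = 8.9167 + 3 × 2.7068 = 17.0369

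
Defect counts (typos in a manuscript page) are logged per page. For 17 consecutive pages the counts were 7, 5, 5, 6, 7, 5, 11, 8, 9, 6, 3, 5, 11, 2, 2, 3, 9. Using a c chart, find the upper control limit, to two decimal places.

c̄ = (7 + 5 + 5 + 6 + 7 + 5 + 11 + 8 + 9 + 6 + 3 + 5 + 11 + 2 + 2 + 3 + 9) / 17 = 104 / 17 = 6.1176
UCL = c̄ + 3√c̄ = 6.1176 + 3 × √6.1176 = 6.1176 + 3 × 2.4734 = 13.5378

13.54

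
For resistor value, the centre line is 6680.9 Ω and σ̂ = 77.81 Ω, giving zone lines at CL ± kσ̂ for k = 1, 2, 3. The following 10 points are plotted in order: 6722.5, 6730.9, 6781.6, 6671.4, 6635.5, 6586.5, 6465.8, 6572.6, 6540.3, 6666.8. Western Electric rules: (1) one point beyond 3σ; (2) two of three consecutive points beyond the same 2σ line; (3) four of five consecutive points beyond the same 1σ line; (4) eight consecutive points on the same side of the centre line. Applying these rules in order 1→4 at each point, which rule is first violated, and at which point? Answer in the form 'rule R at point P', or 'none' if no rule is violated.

rule 3 at point 9

Zone of each point (C = within 1σ̂, B = 1σ̂–2σ̂, A = 2σ̂–3σ̂, * = beyond 3σ̂; sign = side of CL): 1:+C, 2:+C, 3:+B, 4:-C, 5:-C, 6:-B, 7:-A, 8:-B, 9:-B, 10:-C
Rule 3 (four of five consecutive points beyond the same 1σ limit) is satisfied at point 9.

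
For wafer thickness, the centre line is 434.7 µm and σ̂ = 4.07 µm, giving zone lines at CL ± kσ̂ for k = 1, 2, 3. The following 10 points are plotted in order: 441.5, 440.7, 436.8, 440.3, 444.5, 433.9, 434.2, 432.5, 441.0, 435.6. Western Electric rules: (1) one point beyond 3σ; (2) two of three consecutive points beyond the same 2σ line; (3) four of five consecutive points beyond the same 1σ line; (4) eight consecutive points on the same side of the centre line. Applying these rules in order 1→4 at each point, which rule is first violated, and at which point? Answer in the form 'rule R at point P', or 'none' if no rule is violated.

rule 3 at point 5

Zone of each point (C = within 1σ̂, B = 1σ̂–2σ̂, A = 2σ̂–3σ̂, * = beyond 3σ̂; sign = side of CL): 1:+B, 2:+B, 3:+C, 4:+B, 5:+A, 6:-C, 7:-C, 8:-C, 9:+B, 10:+C
Rule 3 (four of five consecutive points beyond the same 1σ limit) is satisfied at point 5.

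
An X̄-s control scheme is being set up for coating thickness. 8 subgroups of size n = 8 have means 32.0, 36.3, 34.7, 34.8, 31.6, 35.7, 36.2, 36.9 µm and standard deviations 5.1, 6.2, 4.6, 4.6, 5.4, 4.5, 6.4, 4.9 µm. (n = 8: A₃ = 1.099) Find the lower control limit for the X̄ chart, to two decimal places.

29.05

X̄̄ = (32.0 + 36.3 + 34.7 + 34.8 + 31.6 + 35.7 + 36.2 + 36.9) / 8 = 34.7750
s̄ = (5.1 + 6.2 + 4.6 + 4.6 + 5.4 + 4.5 + 6.4 + 4.9) / 8 = 5.2125
LCL = X̄̄ − A₃·s̄ = 34.7750 − 1.099 × 5.2125 = 29.0465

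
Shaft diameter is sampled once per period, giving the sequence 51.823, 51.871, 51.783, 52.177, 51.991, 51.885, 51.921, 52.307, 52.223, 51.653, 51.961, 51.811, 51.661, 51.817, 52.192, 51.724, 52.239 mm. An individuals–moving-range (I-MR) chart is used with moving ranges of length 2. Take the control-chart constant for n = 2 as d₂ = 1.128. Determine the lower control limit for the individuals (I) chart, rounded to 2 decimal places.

51.28

X̄ = (51.823 + 51.871 + 51.783 + 52.177 + 51.991 + 51.885 + 51.921 + 52.307 + 52.223 + 51.653 + 51.961 + 51.811 + 51.661 + 51.817 + 52.192 + 51.724 + 52.239) / 17 = 51.9435
Moving ranges: 0.048, 0.088, 0.394, 0.186, 0.106, 0.036, 0.386, 0.084, 0.570, 0.308, 0.150, 0.150, 0.156, 0.375, 0.468, 0.515; M̄R̄ = 4.0200 / 16 = 0.2512
LCL = X̄ − 3·M̄R̄/d₂ = 51.9435 − 3 × 0.2512 / 1.128 = 51.2753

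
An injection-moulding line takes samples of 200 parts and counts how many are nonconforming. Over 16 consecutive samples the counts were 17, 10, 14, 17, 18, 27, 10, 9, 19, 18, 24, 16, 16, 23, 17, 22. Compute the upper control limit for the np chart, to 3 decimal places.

29.243

p̄ = Σdᵢ / (k·n) = 277 / (16 × 200) = 0.08656
UCL = np̄ + 3·√(np̄(1−p̄)) = 17.3125 + 3 × √(17.3125×0.91344) = 17.3125 + 3 × 3.9767 = 29.2425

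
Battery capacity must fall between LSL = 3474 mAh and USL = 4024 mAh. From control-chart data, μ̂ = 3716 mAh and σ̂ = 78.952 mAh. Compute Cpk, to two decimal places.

1.02

Cpu = (USL − μ̂) / (3σ̂) = (4024 − 3716) / (3 × 78.952) = 1.3004; Cpl = (μ̂ − LSL) / (3σ̂) = (3716 − 3474) / (3 × 78.952) = 1.0217; Cpk = min(Cpu, Cpl) = 1.0217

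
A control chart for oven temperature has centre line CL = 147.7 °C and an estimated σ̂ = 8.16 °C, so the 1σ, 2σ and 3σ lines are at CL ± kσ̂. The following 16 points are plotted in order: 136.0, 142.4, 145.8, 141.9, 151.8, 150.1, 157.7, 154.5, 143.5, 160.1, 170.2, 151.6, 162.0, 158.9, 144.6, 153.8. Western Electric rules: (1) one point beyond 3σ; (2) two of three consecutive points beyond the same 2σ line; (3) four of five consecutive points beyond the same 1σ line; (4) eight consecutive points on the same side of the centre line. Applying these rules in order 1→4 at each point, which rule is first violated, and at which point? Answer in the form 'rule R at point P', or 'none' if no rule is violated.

rule 3 at point 14

Zone of each point (C = within 1σ̂, B = 1σ̂–2σ̂, A = 2σ̂–3σ̂, * = beyond 3σ̂; sign = side of CL): 1:-B, 2:-C, 3:-C, 4:-C, 5:+C, 6:+C, 7:+B, 8:+C, 9:-C, 10:+B, 11:+A, 12:+C, 13:+B, 14:+B, 15:-C, 16:+C
Rule 3 (four of five consecutive points beyond the same 1σ limit) is satisfied at point 14.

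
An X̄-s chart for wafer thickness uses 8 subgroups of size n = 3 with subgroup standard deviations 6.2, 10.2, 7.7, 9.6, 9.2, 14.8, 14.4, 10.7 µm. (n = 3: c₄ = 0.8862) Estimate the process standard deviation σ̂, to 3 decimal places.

s̄ = (6.2 + 10.2 + 7.7 + 9.6 + 9.2 + 14.8 + 14.4 + 10.7) / 8 = 10.3500
σ̂ = s̄ / c₄ = 10.3500 / 0.8862 = 11.6791

11.679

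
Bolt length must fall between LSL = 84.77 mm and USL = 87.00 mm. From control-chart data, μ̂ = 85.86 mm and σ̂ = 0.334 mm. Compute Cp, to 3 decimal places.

Cp = (USL − LSL) / (6σ̂) = (87.00 − 84.77) / (6 × 0.334) = 2.2300 / 2.0040 = 1.1128

1.113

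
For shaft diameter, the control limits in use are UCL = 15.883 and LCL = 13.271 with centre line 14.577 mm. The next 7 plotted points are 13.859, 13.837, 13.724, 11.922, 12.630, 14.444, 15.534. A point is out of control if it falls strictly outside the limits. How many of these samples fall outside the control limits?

2

Compare each point to [13.271, 15.883]: sample 4 = 11.922 < LCL; sample 5 = 12.630 < LCL.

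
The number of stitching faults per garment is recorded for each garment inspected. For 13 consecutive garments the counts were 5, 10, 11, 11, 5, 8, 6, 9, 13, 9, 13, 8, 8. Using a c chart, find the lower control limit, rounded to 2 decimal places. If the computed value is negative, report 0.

c̄ = (5 + 10 + 11 + 11 + 5 + 8 + 6 + 9 + 13 + 9 + 13 + 8 + 8) / 13 = 116 / 13 = 8.9231
LCL = c̄ − 3√c̄ = 8.9231 − 3 × 2.9872 = -0.0384 → 0 (cannot be negative)

0.00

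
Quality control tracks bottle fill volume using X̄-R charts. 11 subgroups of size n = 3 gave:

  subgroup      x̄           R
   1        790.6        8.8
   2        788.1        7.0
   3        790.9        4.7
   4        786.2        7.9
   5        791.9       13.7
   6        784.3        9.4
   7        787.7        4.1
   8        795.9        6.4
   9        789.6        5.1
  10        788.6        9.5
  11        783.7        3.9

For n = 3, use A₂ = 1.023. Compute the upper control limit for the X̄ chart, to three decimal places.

796.350

X̄̄ = (790.6 + 788.1 + 790.9 + 786.2 + 791.9 + 784.3 + 787.7 + 795.9 + 789.6 + 788.6 + 783.7) / 11 = 8677.5000 / 11 = 788.8636
R̄ = (8.8 + 7.0 + 4.7 + 7.9 + 13.7 + 9.4 + 4.1 + 6.4 + 5.1 + 9.5 + 3.9) / 11 = 80.5000 / 11 = 7.3182
UCL = X̄̄ + A₂·R̄ = 788.8636 + 1.023 × 7.3182 = 796.3501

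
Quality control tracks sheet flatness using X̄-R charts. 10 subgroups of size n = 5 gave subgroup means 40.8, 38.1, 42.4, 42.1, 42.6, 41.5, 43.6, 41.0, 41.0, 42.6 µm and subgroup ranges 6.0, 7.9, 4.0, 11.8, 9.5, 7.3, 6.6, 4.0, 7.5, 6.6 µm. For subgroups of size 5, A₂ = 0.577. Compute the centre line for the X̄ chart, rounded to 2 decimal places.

X̄̄ = (40.8 + 38.1 + 42.4 + 42.1 + 42.6 + 41.5 + 43.6 + 41.0 + 41.0 + 42.6) / 10 = 415.7000 / 10 = 41.5700
CL = X̄̄ = 41.5700

41.57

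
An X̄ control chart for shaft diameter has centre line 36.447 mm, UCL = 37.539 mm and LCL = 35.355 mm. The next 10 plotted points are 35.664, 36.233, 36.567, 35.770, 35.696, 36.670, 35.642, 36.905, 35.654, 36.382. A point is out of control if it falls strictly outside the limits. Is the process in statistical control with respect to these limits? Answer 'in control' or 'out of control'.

in control

All 10 points lie within [35.355, 37.539].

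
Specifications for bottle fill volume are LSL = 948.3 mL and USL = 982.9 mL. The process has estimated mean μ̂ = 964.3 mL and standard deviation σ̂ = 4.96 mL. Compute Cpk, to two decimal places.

Cpu = (USL − μ̂) / (3σ̂) = (982.9 − 964.3) / (3 × 4.96) = 1.2500; Cpl = (μ̂ − LSL) / (3σ̂) = (964.3 − 948.3) / (3 × 4.96) = 1.0753; Cpk = min(Cpu, Cpl) = 1.0753

1.08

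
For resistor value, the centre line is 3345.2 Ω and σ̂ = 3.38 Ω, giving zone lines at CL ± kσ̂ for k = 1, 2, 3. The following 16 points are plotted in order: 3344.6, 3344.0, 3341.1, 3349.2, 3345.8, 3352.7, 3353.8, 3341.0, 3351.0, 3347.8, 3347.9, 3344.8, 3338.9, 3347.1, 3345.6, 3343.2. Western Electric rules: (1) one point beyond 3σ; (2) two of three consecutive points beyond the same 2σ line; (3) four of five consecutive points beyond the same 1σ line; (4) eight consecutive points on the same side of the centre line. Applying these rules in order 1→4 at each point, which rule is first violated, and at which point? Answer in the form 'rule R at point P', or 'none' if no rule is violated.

rule 2 at point 7

Zone of each point (C = within 1σ̂, B = 1σ̂–2σ̂, A = 2σ̂–3σ̂, * = beyond 3σ̂; sign = side of CL): 1:-C, 2:-C, 3:-B, 4:+B, 5:+C, 6:+A, 7:+A, 8:-B, 9:+B, 10:+C, 11:+C, 12:-C, 13:-B, 14:+C, 15:+C, 16:-C
Rule 2 (two of three consecutive points beyond the same 2σ limit) is satisfied at point 7.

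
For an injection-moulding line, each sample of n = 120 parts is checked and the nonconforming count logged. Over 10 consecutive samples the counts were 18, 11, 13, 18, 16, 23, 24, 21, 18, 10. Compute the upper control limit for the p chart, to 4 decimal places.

p̄ = Σdᵢ / (k·n) = 172 / (10 × 120) = 0.14333
UCL = p̄ + 3·√(p̄(1−p̄)/n) = 0.14333 + 3 × √(0.14333×0.85667/120) = 0.14333 + 3 × 0.03199 = 0.23930

0.2393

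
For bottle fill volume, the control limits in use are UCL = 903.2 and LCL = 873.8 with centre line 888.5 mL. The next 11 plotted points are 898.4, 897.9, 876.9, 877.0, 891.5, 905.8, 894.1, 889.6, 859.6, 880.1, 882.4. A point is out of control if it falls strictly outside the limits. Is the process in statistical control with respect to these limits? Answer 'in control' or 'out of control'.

out of control

Compare each point to [873.8, 903.2]: sample 6 = 905.8 > UCL; sample 9 = 859.6 < LCL.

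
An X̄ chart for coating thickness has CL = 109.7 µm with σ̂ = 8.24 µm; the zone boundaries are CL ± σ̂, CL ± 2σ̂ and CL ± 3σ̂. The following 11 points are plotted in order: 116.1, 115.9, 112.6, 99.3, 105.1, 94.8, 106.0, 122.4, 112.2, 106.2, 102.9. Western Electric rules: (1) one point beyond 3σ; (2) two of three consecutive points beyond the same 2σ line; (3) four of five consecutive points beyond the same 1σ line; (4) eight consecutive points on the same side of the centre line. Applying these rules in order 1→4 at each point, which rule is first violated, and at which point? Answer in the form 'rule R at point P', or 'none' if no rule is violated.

Zone of each point (C = within 1σ̂, B = 1σ̂–2σ̂, A = 2σ̂–3σ̂, * = beyond 3σ̂; sign = side of CL): 1:+C, 2:+C, 3:+C, 4:-B, 5:-C, 6:-B, 7:-C, 8:+B, 9:+C, 10:-C, 11:-C
No rule fires across all 11 points.

none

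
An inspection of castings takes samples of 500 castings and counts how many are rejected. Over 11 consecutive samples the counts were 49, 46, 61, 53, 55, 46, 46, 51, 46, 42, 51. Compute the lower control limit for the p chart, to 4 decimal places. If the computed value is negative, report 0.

p̄ = Σdᵢ / (k·n) = 546 / (11 × 500) = 0.09927
LCL = p̄ − 3·√(p̄(1−p̄)/n) = 0.09927 − 3 × 0.01337 = 0.05915

0.0592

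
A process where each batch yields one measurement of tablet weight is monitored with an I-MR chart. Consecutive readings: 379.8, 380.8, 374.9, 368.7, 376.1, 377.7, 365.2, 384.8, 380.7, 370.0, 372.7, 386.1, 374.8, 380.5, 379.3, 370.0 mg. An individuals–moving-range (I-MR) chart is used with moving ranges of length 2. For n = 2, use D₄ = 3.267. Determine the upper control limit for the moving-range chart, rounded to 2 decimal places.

24.52

Moving ranges: 1.0, 5.9, 6.2, 7.4, 1.6, 12.5, 19.6, 4.1, 10.7, 2.7, 13.4, 11.3, 5.7, 1.2, 9.3; M̄R̄ = 112.6000 / 15 = 7.5067
UCL_MR = D₄·M̄R̄ = 3.267 × 7.5067 = 24.5243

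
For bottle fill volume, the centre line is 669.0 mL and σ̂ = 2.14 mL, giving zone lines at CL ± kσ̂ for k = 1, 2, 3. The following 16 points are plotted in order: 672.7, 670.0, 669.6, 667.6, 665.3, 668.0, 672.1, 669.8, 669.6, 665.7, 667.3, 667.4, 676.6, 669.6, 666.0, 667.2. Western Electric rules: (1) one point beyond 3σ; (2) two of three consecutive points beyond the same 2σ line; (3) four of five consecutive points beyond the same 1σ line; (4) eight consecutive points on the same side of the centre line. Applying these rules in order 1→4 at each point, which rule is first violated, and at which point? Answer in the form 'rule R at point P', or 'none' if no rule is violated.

rule 1 at point 13

Zone of each point (C = within 1σ̂, B = 1σ̂–2σ̂, A = 2σ̂–3σ̂, * = beyond 3σ̂; sign = side of CL): 1:+B, 2:+C, 3:+C, 4:-C, 5:-B, 6:-C, 7:+B, 8:+C, 9:+C, 10:-B, 11:-C, 12:-C, 13:+*, 14:+C, 15:-B, 16:-C
Rule 1 (one point beyond the 3σ limits) is satisfied at point 13.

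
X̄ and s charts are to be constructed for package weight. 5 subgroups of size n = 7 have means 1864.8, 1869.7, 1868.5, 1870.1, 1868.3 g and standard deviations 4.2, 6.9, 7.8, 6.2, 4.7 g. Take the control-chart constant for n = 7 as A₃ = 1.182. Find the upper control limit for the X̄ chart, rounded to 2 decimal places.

1875.32

X̄̄ = (1864.8 + 1869.7 + 1868.5 + 1870.1 + 1868.3) / 5 = 1868.2800
s̄ = (4.2 + 6.9 + 7.8 + 6.2 + 4.7) / 5 = 5.9600
UCL = X̄̄ + A₃·s̄ = 1868.2800 + 1.182 × 5.9600 = 1875.3247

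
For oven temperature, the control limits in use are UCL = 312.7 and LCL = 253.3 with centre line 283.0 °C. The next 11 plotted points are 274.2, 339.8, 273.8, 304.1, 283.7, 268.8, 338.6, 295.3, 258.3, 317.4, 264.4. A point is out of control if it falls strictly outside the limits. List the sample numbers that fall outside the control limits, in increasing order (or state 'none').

2, 7, 10

Compare each point to [253.3, 312.7]: sample 2 = 339.8 > UCL; sample 7 = 338.6 > UCL; sample 10 = 317.4 > UCL.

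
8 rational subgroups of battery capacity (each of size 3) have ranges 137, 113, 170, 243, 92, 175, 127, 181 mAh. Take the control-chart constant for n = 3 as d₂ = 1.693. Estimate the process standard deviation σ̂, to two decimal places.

R̄ = (137 + 113 + 170 + 243 + 92 + 175 + 127 + 181) / 8 = 154.7500
σ̂ = R̄ / d₂ = 154.7500 / 1.693 = 91.4058

91.41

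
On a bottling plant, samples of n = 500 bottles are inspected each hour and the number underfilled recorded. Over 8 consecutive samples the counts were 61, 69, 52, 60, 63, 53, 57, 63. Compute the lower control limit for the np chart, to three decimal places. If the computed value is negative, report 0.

p̄ = Σdᵢ / (k·n) = 478 / (8 × 500) = 0.11950
LCL = np̄ − 3·√(np̄(1−p̄)) = 59.7500 − 3 × 7.2533 = 37.9902

37.990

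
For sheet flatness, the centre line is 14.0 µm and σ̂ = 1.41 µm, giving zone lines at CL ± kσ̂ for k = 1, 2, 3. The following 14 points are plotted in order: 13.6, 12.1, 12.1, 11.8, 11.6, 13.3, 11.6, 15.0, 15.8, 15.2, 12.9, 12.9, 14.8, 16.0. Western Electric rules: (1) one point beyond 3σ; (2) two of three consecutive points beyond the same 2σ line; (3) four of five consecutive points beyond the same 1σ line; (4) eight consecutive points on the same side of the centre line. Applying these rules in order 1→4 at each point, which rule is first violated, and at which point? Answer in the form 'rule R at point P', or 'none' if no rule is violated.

Zone of each point (C = within 1σ̂, B = 1σ̂–2σ̂, A = 2σ̂–3σ̂, * = beyond 3σ̂; sign = side of CL): 1:-C, 2:-B, 3:-B, 4:-B, 5:-B, 6:-C, 7:-B, 8:+C, 9:+B, 10:+C, 11:-C, 12:-C, 13:+C, 14:+B
Rule 3 (four of five consecutive points beyond the same 1σ limit) is satisfied at point 5.

rule 3 at point 5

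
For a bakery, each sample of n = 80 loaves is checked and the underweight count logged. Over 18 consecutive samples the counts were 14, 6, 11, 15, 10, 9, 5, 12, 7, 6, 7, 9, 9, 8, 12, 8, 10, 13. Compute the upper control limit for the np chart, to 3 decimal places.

p̄ = Σdᵢ / (k·n) = 171 / (18 × 80) = 0.11875
UCL = np̄ + 3·√(np̄(1−p̄)) = 9.5000 + 3 × √(9.5000×0.88125) = 9.5000 + 3 × 2.8934 = 18.1803

18.180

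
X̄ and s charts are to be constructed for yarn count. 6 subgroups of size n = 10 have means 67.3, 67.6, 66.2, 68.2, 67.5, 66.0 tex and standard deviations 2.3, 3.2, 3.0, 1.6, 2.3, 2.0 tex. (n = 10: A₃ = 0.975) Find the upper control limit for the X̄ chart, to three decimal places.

X̄̄ = (67.3 + 67.6 + 66.2 + 68.2 + 67.5 + 66.0) / 6 = 67.1333
s̄ = (2.3 + 3.2 + 3.0 + 1.6 + 2.3 + 2.0) / 6 = 2.4000
UCL = X̄̄ + A₃·s̄ = 67.1333 + 0.975 × 2.4000 = 69.4733

69.473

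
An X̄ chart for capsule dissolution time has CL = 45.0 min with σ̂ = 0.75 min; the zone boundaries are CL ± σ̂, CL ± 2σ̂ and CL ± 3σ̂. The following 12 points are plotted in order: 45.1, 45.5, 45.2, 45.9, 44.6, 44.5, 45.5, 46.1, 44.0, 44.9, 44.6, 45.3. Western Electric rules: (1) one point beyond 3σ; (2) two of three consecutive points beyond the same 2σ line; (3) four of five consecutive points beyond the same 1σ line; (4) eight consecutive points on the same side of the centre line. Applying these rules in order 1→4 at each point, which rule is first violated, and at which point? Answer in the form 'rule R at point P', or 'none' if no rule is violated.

none

Zone of each point (C = within 1σ̂, B = 1σ̂–2σ̂, A = 2σ̂–3σ̂, * = beyond 3σ̂; sign = side of CL): 1:+C, 2:+C, 3:+C, 4:+B, 5:-C, 6:-C, 7:+C, 8:+B, 9:-B, 10:-C, 11:-C, 12:+C
No rule fires across all 12 points.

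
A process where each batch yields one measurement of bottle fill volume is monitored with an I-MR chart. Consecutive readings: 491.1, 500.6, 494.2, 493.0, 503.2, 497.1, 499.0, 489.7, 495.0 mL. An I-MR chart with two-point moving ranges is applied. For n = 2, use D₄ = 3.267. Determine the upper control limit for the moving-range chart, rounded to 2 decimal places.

Moving ranges: 9.5, 6.4, 1.2, 10.2, 6.1, 1.9, 9.3, 5.3; M̄R̄ = 49.9000 / 8 = 6.2375
UCL_MR = D₄·M̄R̄ = 3.267 × 6.2375 = 20.3779

20.38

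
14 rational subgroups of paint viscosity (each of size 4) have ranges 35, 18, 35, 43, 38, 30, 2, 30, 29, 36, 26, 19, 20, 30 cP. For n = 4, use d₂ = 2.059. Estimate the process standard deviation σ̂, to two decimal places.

R̄ = (35 + 18 + 35 + 43 + 38 + 30 + 2 + 30 + 29 + 36 + 26 + 19 + 20 + 30) / 14 = 27.9286
σ̂ = R̄ / d₂ = 27.9286 / 2.059 = 13.5641

13.56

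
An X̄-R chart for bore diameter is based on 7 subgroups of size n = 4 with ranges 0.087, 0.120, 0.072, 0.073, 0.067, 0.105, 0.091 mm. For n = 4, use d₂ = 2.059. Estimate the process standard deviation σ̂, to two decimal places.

0.04

R̄ = (0.087 + 0.120 + 0.072 + 0.073 + 0.067 + 0.105 + 0.091) / 7 = 0.0879
σ̂ = R̄ / d₂ = 0.0879 / 2.059 = 0.0427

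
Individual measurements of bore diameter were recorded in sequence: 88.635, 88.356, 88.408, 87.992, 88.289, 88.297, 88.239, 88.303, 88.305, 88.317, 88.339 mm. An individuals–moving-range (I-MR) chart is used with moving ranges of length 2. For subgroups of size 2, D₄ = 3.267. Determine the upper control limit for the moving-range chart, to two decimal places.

0.40

Moving ranges: 0.279, 0.052, 0.416, 0.297, 0.008, 0.058, 0.064, 0.002, 0.012, 0.022; M̄R̄ = 1.2100 / 10 = 0.1210
UCL_MR = D₄·M̄R̄ = 3.267 × 0.1210 = 0.3953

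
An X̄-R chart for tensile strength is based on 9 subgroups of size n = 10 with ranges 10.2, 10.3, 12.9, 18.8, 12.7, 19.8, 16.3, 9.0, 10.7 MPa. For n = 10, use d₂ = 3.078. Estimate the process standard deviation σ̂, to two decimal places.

R̄ = (10.2 + 10.3 + 12.9 + 18.8 + 12.7 + 19.8 + 16.3 + 9.0 + 10.7) / 9 = 13.4111
σ̂ = R̄ / d₂ = 13.4111 / 3.078 = 4.3571

4.36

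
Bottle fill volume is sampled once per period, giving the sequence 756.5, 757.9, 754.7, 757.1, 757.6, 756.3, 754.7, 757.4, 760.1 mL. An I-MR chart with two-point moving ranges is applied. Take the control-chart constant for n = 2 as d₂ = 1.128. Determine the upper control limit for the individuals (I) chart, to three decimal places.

X̄ = (756.5 + 757.9 + 754.7 + 757.1 + 757.6 + 756.3 + 754.7 + 757.4 + 760.1) / 9 = 756.9222
Moving ranges: 1.4, 3.2, 2.4, 0.5, 1.3, 1.6, 2.7, 2.7; M̄R̄ = 15.8000 / 8 = 1.9750
UCL = X̄ + 3·M̄R̄/d₂ = 756.9222 + 3 × 1.9750 / 1.128 = 762.1749

762.175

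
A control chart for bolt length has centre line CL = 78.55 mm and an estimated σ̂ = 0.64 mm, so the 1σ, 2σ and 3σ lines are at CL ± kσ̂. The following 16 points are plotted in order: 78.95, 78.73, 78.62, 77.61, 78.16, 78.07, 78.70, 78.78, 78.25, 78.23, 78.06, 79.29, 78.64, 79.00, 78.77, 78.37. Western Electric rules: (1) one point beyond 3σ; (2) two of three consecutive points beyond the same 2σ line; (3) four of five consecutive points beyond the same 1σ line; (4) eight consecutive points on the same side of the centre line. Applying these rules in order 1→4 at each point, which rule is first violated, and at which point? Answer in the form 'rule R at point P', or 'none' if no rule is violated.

none

Zone of each point (C = within 1σ̂, B = 1σ̂–2σ̂, A = 2σ̂–3σ̂, * = beyond 3σ̂; sign = side of CL): 1:+C, 2:+C, 3:+C, 4:-B, 5:-C, 6:-C, 7:+C, 8:+C, 9:-C, 10:-C, 11:-C, 12:+B, 13:+C, 14:+C, 15:+C, 16:-C
No rule fires across all 16 points.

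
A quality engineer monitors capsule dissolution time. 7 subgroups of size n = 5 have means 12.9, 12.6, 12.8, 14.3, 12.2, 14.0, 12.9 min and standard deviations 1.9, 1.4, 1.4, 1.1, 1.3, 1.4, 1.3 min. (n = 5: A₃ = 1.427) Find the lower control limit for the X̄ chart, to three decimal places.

X̄̄ = (12.9 + 12.6 + 12.8 + 14.3 + 12.2 + 14.0 + 12.9) / 7 = 13.1000
s̄ = (1.9 + 1.4 + 1.4 + 1.1 + 1.3 + 1.4 + 1.3) / 7 = 1.4000
LCL = X̄̄ − A₃·s̄ = 13.1000 − 1.427 × 1.4000 = 11.1022

11.102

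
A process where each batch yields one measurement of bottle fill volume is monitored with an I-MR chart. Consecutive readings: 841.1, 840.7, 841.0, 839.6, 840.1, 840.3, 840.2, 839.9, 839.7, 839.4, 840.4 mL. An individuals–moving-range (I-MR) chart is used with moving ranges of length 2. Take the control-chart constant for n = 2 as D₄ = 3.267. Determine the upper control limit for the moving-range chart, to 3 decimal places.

Moving ranges: 0.4, 0.3, 1.4, 0.5, 0.2, 0.1, 0.3, 0.2, 0.3, 1.0; M̄R̄ = 4.7000 / 10 = 0.4700
UCL_MR = D₄·M̄R̄ = 3.267 × 0.4700 = 1.5355

1.535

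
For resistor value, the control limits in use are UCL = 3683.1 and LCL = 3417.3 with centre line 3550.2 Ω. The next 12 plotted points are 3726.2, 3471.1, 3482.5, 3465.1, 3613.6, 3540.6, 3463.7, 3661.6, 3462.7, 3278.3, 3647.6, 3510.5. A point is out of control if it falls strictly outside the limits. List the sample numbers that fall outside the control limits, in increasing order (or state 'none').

Compare each point to [3417.3, 3683.1]: sample 1 = 3726.2 > UCL; sample 10 = 3278.3 < LCL.

1, 10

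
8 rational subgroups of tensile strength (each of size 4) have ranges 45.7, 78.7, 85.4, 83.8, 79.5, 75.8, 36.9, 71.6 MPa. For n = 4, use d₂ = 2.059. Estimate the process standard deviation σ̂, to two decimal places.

33.84

R̄ = (45.7 + 78.7 + 85.4 + 83.8 + 79.5 + 75.8 + 36.9 + 71.6) / 8 = 69.6750
σ̂ = R̄ / d₂ = 69.6750 / 2.059 = 33.8392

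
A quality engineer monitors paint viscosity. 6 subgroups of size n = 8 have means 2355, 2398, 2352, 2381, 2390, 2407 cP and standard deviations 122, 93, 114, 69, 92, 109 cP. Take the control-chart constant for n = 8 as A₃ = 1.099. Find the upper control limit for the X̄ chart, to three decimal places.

X̄̄ = (2355 + 2398 + 2352 + 2381 + 2390 + 2407) / 6 = 2380.5000
s̄ = (122 + 93 + 114 + 69 + 92 + 109) / 6 = 99.8333
UCL = X̄̄ + A₃·s̄ = 2380.5000 + 1.099 × 99.8333 = 2490.2168

2490.217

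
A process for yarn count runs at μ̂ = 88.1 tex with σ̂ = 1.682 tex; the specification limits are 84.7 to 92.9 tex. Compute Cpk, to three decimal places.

Cpu = (USL − μ̂) / (3σ̂) = (92.9 − 88.1) / (3 × 1.682) = 0.9512; Cpl = (μ̂ − LSL) / (3σ̂) = (88.1 − 84.7) / (3 × 1.682) = 0.6738; Cpk = min(Cpu, Cpl) = 0.6738

0.674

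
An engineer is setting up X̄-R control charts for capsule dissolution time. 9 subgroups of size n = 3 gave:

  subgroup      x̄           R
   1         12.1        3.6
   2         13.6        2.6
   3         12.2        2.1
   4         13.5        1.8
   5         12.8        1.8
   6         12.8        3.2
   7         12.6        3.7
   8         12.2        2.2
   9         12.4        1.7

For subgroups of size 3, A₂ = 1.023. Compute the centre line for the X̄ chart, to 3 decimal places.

X̄̄ = (12.1 + 13.6 + 12.2 + 13.5 + 12.8 + 12.8 + 12.6 + 12.2 + 12.4) / 9 = 114.2000 / 9 = 12.6889
CL = X̄̄ = 12.6889

12.689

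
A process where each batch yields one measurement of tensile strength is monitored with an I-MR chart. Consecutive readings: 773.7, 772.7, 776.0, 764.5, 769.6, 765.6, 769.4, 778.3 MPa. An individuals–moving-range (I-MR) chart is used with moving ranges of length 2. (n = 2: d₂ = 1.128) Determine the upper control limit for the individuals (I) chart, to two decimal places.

785.51

X̄ = (773.7 + 772.7 + 776.0 + 764.5 + 769.6 + 765.6 + 769.4 + 778.3) / 8 = 771.2250
Moving ranges: 1.0, 3.3, 11.5, 5.1, 4.0, 3.8, 8.9; M̄R̄ = 37.6000 / 7 = 5.3714
UCL = X̄ + 3·M̄R̄/d₂ = 771.2250 + 3 × 5.3714 / 1.128 = 785.5107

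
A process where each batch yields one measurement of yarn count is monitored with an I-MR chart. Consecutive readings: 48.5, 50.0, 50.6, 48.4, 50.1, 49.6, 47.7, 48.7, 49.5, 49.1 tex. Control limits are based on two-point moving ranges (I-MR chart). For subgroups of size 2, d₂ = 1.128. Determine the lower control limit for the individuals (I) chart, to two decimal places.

46.09

X̄ = (48.5 + 50.0 + 50.6 + 48.4 + 50.1 + 49.6 + 47.7 + 48.7 + 49.5 + 49.1) / 10 = 49.2200
Moving ranges: 1.5, 0.6, 2.2, 1.7, 0.5, 1.9, 1.0, 0.8, 0.4; M̄R̄ = 10.6000 / 9 = 1.1778
LCL = X̄ − 3·M̄R̄/d₂ = 49.2200 − 3 × 1.1778 / 1.128 = 46.0876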